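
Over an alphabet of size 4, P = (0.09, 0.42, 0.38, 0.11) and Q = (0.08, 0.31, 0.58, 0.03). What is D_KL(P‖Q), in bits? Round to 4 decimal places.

D(P‖Q) = Σ p·log₂(p/q).
  0.09·log₂(0.09/0.08) = 0.01529
  0.42·log₂(0.42/0.31) = 0.18401
  0.38·log₂(0.38/0.58) = -0.23182
  0.11·log₂(0.11/0.03) = 0.20619
D(P‖Q) = 0.1737 bits.

0.1737 bits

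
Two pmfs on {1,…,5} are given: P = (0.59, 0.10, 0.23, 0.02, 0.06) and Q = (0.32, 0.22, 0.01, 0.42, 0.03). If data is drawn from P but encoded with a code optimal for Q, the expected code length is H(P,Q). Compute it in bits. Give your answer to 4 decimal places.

H(P,Q) = −Σ p·log₂ q.
  −0.59·log₂(0.32) = 0.96988
  −0.10·log₂(0.22) = 0.21844
  −0.23·log₂(0.01) = 1.52809
  −0.02·log₂(0.42) = 0.02503
  −0.06·log₂(0.03) = 0.30353
H(P,Q) = 3.0450 bits.

3.0450 bits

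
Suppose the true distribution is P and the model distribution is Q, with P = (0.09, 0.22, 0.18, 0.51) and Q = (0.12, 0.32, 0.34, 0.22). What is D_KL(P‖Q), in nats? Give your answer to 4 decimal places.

0.2060 nats

D(P‖Q) = Σ p·ln(p/q).
  0.09·ln(0.09/0.12) = -0.02589
  0.22·ln(0.22/0.32) = -0.08243
  0.18·ln(0.18/0.34) = -0.11448
  0.51·ln(0.51/0.22) = 0.42880
D(P‖Q) = 0.2060 nats.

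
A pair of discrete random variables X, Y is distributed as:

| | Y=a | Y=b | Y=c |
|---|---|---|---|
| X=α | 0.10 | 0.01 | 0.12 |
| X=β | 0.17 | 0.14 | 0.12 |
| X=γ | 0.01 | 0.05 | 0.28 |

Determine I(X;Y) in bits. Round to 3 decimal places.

Marginals: p(X) = (0.2300, 0.4300, 0.3400), p(Y) = (0.2800, 0.2000, 0.5200).
I(X;Y) = Σ p(x,y)·log₂[p(x,y)/(p(x)p(y))].
  (α,a): 0.10·log₂(1.5528) = 0.0635
  (α,b): 0.01·log₂(0.2174) = -0.0220
  (α,c): 0.12·log₂(1.0033) = 0.0006
  (β,a): 0.17·log₂(1.4120) = 0.0846
  (β,b): 0.14·log₂(1.6279) = 0.0984
  (β,c): 0.12·log₂(0.5367) = -0.1077
  (γ,a): 0.01·log₂(0.1050) = -0.0325
  (γ,b): 0.05·log₂(0.7353) = -0.0222
  (γ,c): 0.28·log₂(1.5837) = 0.1857
Sum = 0.248 bits.

0.248 bits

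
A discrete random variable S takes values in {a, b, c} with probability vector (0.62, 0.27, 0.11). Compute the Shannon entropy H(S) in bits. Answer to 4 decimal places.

H(S) = −Σ p·log₂ p.
  −(0.62)·log₂(0.62) = 0.42759
  −(0.27)·log₂(0.27) = 0.51002
  −(0.11)·log₂(0.11) = 0.35029
Sum: 0.42759 + 0.51002 + 0.35029 = 1.2879 bits.

1.2879 bits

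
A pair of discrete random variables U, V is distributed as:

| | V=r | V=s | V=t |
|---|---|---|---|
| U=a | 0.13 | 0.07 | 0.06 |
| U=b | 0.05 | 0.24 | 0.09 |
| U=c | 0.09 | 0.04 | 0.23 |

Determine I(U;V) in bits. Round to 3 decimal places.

0.233 bits

Marginals: p(U) = (0.2600, 0.3800, 0.3600), p(V) = (0.2700, 0.3500, 0.3800).
I(U;V) = Σ p(x,y)·log₂[p(x,y)/(p(x)p(y))].
  (a,r): 0.13·log₂(1.8519) = 0.1156
  (a,s): 0.07·log₂(0.7692) = -0.0265
  (a,t): 0.06·log₂(0.6073) = -0.0432
  (b,r): 0.05·log₂(0.4873) = -0.0519
  (b,s): 0.24·log₂(1.8045) = 0.2044
  (b,t): 0.09·log₂(0.6233) = -0.0614
  (c,r): 0.09·log₂(0.9259) = -0.0100
  (c,s): 0.04·log₂(0.3175) = -0.0662
  (c,t): 0.23·log₂(1.6813) = 0.1724
Sum = 0.233 bits.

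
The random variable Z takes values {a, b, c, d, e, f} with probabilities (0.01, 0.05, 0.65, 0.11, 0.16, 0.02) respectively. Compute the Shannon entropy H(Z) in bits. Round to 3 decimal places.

1.573 bits

H(Z) = −Σ p·log₂ p.
  −(0.01)·log₂(0.01) = 0.0664
  −(0.05)·log₂(0.05) = 0.2161
  −(0.65)·log₂(0.65) = 0.4040
  −(0.11)·log₂(0.11) = 0.3503
  −(0.16)·log₂(0.16) = 0.4230
  −(0.02)·log₂(0.02) = 0.1129
Sum: 0.0664 + 0.2161 + 0.4040 + 0.3503 + 0.4230 + 0.1129 = 1.573 bits.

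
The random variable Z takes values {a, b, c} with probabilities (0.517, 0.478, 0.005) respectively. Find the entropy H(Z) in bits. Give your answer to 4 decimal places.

1.0393 bits

H(Z) = −Σ p·log₂ p.
  −(0.517)·log₂(0.517) = 0.49206
  −(0.478)·log₂(0.478) = 0.50903
  −(0.005)·log₂(0.005) = 0.03822
Sum: 0.49206 + 0.50903 + 0.03822 = 1.0393 bits.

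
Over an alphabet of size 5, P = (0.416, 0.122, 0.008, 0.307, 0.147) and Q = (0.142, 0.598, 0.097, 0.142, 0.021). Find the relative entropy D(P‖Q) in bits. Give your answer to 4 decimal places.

1.0907 bits

D(P‖Q) = Σ p·log₂(p/q).
  0.416·log₂(0.416/0.142) = 0.64509
  0.122·log₂(0.122/0.598) = -0.27978
  0.008·log₂(0.008/0.097) = -0.02880
  0.307·log₂(0.307/0.142) = 0.34149
  0.147·log₂(0.147/0.021) = 0.41268
D(P‖Q) = 1.0907 bits.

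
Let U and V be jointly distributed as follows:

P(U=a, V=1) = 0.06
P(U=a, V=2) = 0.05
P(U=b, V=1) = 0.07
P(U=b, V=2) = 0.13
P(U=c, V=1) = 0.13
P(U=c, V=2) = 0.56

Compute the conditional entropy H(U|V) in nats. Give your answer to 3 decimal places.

0.787 nats

Chain rule: H(U|V) = H(U,V) − H(V).
Marginals: p(U) = (0.1100, 0.2000, 0.6900), p(V) = (0.2600, 0.7400).
H(U,V) = 1.3599 nats; H(V) = 0.5731 nats.
H(U|V) = 1.3599 − 0.5731 = 0.787 nats.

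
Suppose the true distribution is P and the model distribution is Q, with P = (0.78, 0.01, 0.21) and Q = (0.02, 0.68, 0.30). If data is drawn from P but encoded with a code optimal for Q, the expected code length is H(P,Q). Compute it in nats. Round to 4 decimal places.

3.3081 nats

H(P,Q) = −Σ p·ln q.
  −0.78·ln(0.02) = 3.05138
  −0.01·ln(0.68) = 0.00386
  −0.21·ln(0.30) = 0.25283
H(P,Q) = 3.3081 nats.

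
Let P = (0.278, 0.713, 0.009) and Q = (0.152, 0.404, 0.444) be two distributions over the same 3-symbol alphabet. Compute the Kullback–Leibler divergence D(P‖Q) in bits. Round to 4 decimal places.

0.7759 bits

D(P‖Q) = Σ p·log₂(p/q).
  0.278·log₂(0.278/0.152) = 0.24214
  0.713·log₂(0.713/0.404) = 0.58434
  0.009·log₂(0.009/0.444) = -0.05062
D(P‖Q) = 0.7759 bits.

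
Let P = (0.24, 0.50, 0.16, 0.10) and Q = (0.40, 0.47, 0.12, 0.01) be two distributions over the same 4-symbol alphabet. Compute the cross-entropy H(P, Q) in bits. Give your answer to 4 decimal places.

H(P,Q) = −Σ p·log₂ q.
  −0.24·log₂(0.40) = 0.31726
  −0.50·log₂(0.47) = 0.54463
  −0.16·log₂(0.12) = 0.48942
  −0.10·log₂(0.01) = 0.66439
H(P,Q) = 2.0157 bits.

2.0157 bits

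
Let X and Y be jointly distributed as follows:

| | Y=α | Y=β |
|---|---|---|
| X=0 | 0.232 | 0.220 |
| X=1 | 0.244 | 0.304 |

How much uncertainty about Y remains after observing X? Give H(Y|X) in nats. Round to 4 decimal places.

Chain rule: H(Y|X) = H(X,Y) − H(X).
Marginals: p(X) = (0.4520, 0.5480), p(Y) = (0.4760, 0.5240).
H(X,Y) = 1.3782 nats; H(X) = 0.6885 nats.
H(Y|X) = 1.3782 − 0.6885 = 0.6897 nats.

0.6897 nats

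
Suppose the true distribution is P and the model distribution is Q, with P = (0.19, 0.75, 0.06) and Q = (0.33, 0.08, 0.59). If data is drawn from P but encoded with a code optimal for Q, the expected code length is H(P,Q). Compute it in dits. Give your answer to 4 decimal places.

H(P,Q) = −Σ p·log₁₀ q.
  −0.19·log₁₀(0.33) = 0.09148
  −0.75·log₁₀(0.08) = 0.82268
  −0.06·log₁₀(0.59) = 0.01375
H(P,Q) = 0.9279 dits.

0.9279 dits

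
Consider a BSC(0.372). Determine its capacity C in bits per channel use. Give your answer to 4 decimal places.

0.0478 bits

Binary symmetric channel: C = 1 − h₂(ε) where h₂ is the binary entropy function.
h₂(0.372) = −0.372·log₂0.372 − 0.628·log₂0.628 = 0.9522.
C = 1 − 0.9522 = 0.0478 bits per channel use.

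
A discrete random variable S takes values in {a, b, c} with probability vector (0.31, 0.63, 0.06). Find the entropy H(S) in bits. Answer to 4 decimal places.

1.1873 bits

H(S) = −Σ p·log₂ p.
  −(0.31)·log₂(0.31) = 0.52379
  −(0.63)·log₂(0.63) = 0.41994
  −(0.06)·log₂(0.06) = 0.24353
Sum: 0.52379 + 0.41994 + 0.24353 = 1.1873 bits.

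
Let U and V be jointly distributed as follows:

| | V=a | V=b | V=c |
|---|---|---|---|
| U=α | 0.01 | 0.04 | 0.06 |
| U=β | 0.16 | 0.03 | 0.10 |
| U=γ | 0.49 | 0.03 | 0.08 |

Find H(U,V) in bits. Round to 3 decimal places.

H(U,V) = −Σ p(x,y)·log₂ p(x,y) over all 9 cells.
  cell (α,a): −0.01·log₂0.01 = 0.0664
  cell (α,b): −0.04·log₂0.04 = 0.1858
  cell (α,c): −0.06·log₂0.06 = 0.2435
  cell (β,a): −0.16·log₂0.16 = 0.4230
  cell (β,b): −0.03·log₂0.03 = 0.1518
  cell (β,c): −0.10·log₂0.10 = 0.3322
  cell (γ,a): −0.49·log₂0.49 = 0.5043
  cell (γ,b): −0.03·log₂0.03 = 0.1518
  cell (γ,c): −0.08·log₂0.08 = 0.2915
Sum = 2.350 bits.

2.350 bits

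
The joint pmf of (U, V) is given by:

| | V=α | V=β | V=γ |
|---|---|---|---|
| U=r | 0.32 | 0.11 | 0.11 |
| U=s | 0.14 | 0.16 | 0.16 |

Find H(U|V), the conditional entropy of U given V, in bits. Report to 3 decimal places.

Chain rule: H(U|V) = H(U,V) − H(V).
Marginals: p(U) = (0.5400, 0.4600), p(V) = (0.4600, 0.2700, 0.2700).
H(U,V) = 2.4698 bits; H(V) = 1.5354 bits.
H(U|V) = 2.4698 − 1.5354 = 0.934 bits.

0.934 bits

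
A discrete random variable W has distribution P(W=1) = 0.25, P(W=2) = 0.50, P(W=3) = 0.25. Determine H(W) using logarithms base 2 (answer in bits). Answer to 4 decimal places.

H(W) = −Σ p·log₂ p.
  −(0.25)·log₂(0.25) = 0.50000
  −(0.50)·log₂(0.50) = 0.50000
  −(0.25)·log₂(0.25) = 0.50000
Sum: 0.50000 + 0.50000 + 0.50000 = 1.5000 bits.

1.5000 bits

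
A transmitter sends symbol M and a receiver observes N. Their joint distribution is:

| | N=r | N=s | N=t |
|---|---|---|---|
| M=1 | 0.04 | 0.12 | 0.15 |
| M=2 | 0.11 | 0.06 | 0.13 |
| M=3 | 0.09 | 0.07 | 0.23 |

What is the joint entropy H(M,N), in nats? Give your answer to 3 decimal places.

H(M,N) = −Σ p(x,y)·ln p(x,y) over all 9 cells.
  cell (1,r): −0.04·ln0.04 = 0.1288
  cell (1,s): −0.12·ln0.12 = 0.2544
  cell (1,t): −0.15·ln0.15 = 0.2846
  cell (2,r): −0.11·ln0.11 = 0.2428
  cell (2,s): −0.06·ln0.06 = 0.1688
  cell (2,t): −0.13·ln0.13 = 0.2652
  cell (3,r): −0.09·ln0.09 = 0.2167
  cell (3,s): −0.07·ln0.07 = 0.1861
  cell (3,t): −0.23·ln0.23 = 0.3380
Sum = 2.085 nats.

2.085 nats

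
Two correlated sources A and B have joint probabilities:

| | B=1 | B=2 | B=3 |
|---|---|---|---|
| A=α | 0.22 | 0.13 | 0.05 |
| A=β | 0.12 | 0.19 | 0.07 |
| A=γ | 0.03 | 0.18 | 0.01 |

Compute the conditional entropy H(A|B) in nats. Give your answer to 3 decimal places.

Chain rule: H(A|B) = H(A,B) − H(B).
Marginals: p(A) = (0.4000, 0.3800, 0.2200), p(B) = (0.3700, 0.5000, 0.1300).
H(A,B) = 1.9642 nats; H(B) = 0.9797 nats.
H(A|B) = 1.9642 − 0.9797 = 0.984 nats.

0.984 nats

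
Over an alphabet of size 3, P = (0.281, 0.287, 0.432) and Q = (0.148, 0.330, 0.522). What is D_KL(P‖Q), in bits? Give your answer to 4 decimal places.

0.0842 bits

D(P‖Q) = Σ p·log₂(p/q).
  0.281·log₂(0.281/0.148) = 0.25992
  0.287·log₂(0.287/0.330) = -0.05781
  0.432·log₂(0.432/0.522) = -0.11794
D(P‖Q) = 0.0842 bits.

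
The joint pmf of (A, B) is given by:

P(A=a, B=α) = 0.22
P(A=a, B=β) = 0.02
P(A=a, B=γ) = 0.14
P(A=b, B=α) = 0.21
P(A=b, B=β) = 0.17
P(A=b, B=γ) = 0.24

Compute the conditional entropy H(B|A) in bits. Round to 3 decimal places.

1.434 bits

Marginals: p(A) = (0.3800, 0.6200), p(B) = (0.4300, 0.1900, 0.3800).
H(B|A) = Σ p(A) · H(B|A=·).
  A=a: p=0.3800, H(B|A=a) = 1.2108
  A=b: p=0.6200, H(B|A=b) = 1.5709
Weighted sum = 1.434 bits.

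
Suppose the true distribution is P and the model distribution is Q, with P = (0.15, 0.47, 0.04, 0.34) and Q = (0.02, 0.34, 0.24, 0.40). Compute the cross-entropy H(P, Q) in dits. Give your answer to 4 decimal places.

0.6351 dits

H(P,Q) = −Σ p·log₁₀ q.
  −0.15·log₁₀(0.02) = 0.25485
  −0.47·log₁₀(0.34) = 0.22020
  −0.04·log₁₀(0.24) = 0.02479
  −0.34·log₁₀(0.40) = 0.13530
H(P,Q) = 0.6351 dits.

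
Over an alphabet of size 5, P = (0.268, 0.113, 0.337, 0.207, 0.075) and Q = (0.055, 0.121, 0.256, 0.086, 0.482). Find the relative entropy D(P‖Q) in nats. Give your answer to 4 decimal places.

D(P‖Q) = Σ p·ln(p/q).
  0.268·ln(0.268/0.055) = 0.42442
  0.113·ln(0.113/0.121) = -0.00773
  0.337·ln(0.337/0.256) = 0.09264
  0.207·ln(0.207/0.086) = 0.18182
  0.075·ln(0.075/0.482) = -0.13953
D(P‖Q) = 0.5516 nats.

0.5516 nats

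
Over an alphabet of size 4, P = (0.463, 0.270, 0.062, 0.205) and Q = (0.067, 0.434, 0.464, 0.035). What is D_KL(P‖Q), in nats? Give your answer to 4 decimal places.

D(P‖Q) = Σ p·ln(p/q).
  0.463·ln(0.463/0.067) = 0.89499
  0.270·ln(0.270/0.434) = -0.12815
  0.062·ln(0.062/0.464) = -0.12479
  0.205·ln(0.205/0.035) = 0.36237
D(P‖Q) = 1.0044 nats.

1.0044 nats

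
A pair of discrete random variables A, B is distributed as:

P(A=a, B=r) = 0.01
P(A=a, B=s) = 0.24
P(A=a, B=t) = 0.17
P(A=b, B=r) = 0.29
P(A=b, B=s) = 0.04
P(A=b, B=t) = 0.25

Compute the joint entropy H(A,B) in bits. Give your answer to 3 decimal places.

H(A,B) = −Σ p(x,y)·log₂ p(x,y) over all 6 cells.
  cell (a,r): −0.01·log₂0.01 = 0.0664
  cell (a,s): −0.24·log₂0.24 = 0.4941
  cell (a,t): −0.17·log₂0.17 = 0.4346
  cell (b,r): −0.29·log₂0.29 = 0.5179
  cell (b,s): −0.04·log₂0.04 = 0.1858
  cell (b,t): −0.25·log₂0.25 = 0.5000
Sum = 2.199 bits.

2.199 bits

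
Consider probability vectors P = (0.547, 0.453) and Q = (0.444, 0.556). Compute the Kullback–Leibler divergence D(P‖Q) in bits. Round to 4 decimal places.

D(P‖Q) = Σ p·log₂(p/q).
  0.547·log₂(0.547/0.444) = 0.16464
  0.453·log₂(0.453/0.556) = -0.13389
D(P‖Q) = 0.0307 bits.

0.0307 bits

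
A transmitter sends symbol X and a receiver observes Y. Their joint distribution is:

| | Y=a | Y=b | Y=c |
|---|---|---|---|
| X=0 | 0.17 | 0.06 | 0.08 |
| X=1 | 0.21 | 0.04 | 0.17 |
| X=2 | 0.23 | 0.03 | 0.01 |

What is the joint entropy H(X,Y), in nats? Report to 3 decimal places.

1.919 nats

H(X,Y) = −Σ p(x,y)·ln p(x,y) over all 9 cells.
  cell (0,a): −0.17·ln0.17 = 0.3012
  cell (0,b): −0.06·ln0.06 = 0.1688
  cell (0,c): −0.08·ln0.08 = 0.2021
  cell (1,a): −0.21·ln0.21 = 0.3277
  cell (1,b): −0.04·ln0.04 = 0.1288
  cell (1,c): −0.17·ln0.17 = 0.3012
  cell (2,a): −0.23·ln0.23 = 0.3380
  cell (2,b): −0.03·ln0.03 = 0.1052
  cell (2,c): −0.01·ln0.01 = 0.0461
Sum = 1.919 nats.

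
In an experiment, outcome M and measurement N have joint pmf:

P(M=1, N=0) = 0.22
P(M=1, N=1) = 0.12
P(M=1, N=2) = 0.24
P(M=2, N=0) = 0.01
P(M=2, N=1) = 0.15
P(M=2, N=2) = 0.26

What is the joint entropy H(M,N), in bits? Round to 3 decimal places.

H(M,N) = −Σ p(x,y)·log₂ p(x,y) over all 6 cells.
  cell (1,0): −0.22·log₂0.22 = 0.4806
  cell (1,1): −0.12·log₂0.12 = 0.3671
  cell (1,2): −0.24·log₂0.24 = 0.4941
  cell (2,0): −0.01·log₂0.01 = 0.0664
  cell (2,1): −0.15·log₂0.15 = 0.4105
  cell (2,2): −0.26·log₂0.26 = 0.5053
Sum = 2.324 bits.

2.324 bits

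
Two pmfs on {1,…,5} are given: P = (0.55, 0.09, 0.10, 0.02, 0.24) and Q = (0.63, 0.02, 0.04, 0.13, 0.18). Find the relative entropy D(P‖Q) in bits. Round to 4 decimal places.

D(P‖Q) = Σ p·log₂(p/q).
  0.55·log₂(0.55/0.63) = -0.10776
  0.09·log₂(0.09/0.02) = 0.19529
  0.10·log₂(0.10/0.04) = 0.13219
  0.02·log₂(0.02/0.13) = -0.05401
  0.24·log₂(0.24/0.18) = 0.09961
D(P‖Q) = 0.2653 bits.

0.2653 bits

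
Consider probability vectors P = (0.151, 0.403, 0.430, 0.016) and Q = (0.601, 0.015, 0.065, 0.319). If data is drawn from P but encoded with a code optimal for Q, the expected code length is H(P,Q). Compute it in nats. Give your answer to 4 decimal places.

2.9630 nats

H(P,Q) = −Σ p·ln q.
  −0.151·ln(0.601) = 0.07688
  −0.403·ln(0.015) = 1.69248
  −0.430·ln(0.065) = 1.17535
  −0.016·ln(0.319) = 0.01828
H(P,Q) = 2.9630 nats.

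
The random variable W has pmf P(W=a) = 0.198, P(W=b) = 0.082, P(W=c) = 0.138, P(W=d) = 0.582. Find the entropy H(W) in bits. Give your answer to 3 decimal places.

H(W) = −Σ p·log₂ p.
  −(0.198)·log₂(0.198) = 0.4626
  −(0.082)·log₂(0.082) = 0.2959
  −(0.138)·log₂(0.138) = 0.3943
  −(0.582)·log₂(0.582) = 0.4545
Sum: 0.4626 + 0.2959 + 0.3943 + 0.4545 = 1.607 bits.

1.607 bits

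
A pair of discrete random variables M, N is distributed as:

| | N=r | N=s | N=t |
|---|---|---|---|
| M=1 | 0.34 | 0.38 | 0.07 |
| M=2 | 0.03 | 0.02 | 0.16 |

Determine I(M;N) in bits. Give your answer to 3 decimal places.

0.273 bits

Marginals: p(M) = (0.7900, 0.2100), p(N) = (0.3700, 0.4000, 0.2300).
I(M;N) = Σ p(x,y)·log₂[p(x,y)/(p(x)p(y))].
  (1,r): 0.34·log₂(1.1632) = 0.0741
  (1,s): 0.38·log₂(1.2025) = 0.1011
  (1,t): 0.07·log₂(0.3853) = -0.0963
  (2,r): 0.03·log₂(0.3861) = -0.0412
  (2,s): 0.02·log₂(0.2381) = -0.0414
  (2,t): 0.16·log₂(3.3126) = 0.2765
Sum = 0.273 bits.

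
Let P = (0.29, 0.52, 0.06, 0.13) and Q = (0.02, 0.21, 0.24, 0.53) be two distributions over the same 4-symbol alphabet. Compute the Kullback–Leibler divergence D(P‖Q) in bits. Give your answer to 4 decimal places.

D(P‖Q) = Σ p·log₂(p/q).
  0.29·log₂(0.29/0.02) = 1.11881
  0.52·log₂(0.52/0.21) = 0.68022
  0.06·log₂(0.06/0.24) = -0.12000
  0.13·log₂(0.13/0.53) = -0.26357
D(P‖Q) = 1.4155 bits.

1.4155 bits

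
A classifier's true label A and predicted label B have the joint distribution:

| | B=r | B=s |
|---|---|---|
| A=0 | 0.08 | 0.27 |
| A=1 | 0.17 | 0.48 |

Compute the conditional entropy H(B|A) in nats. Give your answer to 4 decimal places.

0.5617 nats

Chain rule: H(B|A) = H(A,B) − H(A).
Marginals: p(A) = (0.3500, 0.6500), p(B) = (0.2500, 0.7500).
H(A,B) = 1.2091 nats; H(A) = 0.6474 nats.
H(B|A) = 1.2091 − 0.6474 = 0.5617 nats.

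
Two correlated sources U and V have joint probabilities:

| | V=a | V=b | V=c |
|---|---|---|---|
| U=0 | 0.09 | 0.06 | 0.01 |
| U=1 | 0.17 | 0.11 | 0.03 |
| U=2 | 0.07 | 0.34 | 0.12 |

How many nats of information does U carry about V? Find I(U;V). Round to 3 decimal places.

0.107 nats

Marginals: p(U) = (0.1600, 0.3100, 0.5300), p(V) = (0.3300, 0.5100, 0.1600).
I(U;V) = H(U) + H(V) − H(U,V).
H(U) = 0.9928, H(V) = 1.0025, H(U,V) = 1.8882.
I(U;V) = 0.9928 + 1.0025 − 1.8882 = 0.107 nats.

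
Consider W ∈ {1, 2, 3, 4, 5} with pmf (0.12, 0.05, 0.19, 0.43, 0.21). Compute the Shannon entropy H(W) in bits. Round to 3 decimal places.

H(W) = −Σ p·log₂ p.
  −(0.12)·log₂(0.12) = 0.3671
  −(0.05)·log₂(0.05) = 0.2161
  −(0.19)·log₂(0.19) = 0.4552
  −(0.43)·log₂(0.43) = 0.5236
  −(0.21)·log₂(0.21) = 0.4728
Sum: 0.3671 + 0.2161 + 0.4552 + 0.5236 + 0.4728 = 2.035 bits.

2.035 bits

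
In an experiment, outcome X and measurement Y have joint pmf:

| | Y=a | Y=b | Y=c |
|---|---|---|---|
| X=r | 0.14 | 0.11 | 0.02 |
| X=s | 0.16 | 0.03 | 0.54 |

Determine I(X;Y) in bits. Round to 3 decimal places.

Marginals: p(X) = (0.2700, 0.7300), p(Y) = (0.3000, 0.1400, 0.5600).
I(X;Y) = Σ p(x,y)·log₂[p(x,y)/(p(x)p(y))].
  (r,a): 0.14·log₂(1.7284) = 0.1105
  (r,b): 0.11·log₂(2.9101) = 0.1695
  (r,c): 0.02·log₂(0.1323) = -0.0584
  (s,a): 0.16·log₂(0.7306) = -0.0725
  (s,b): 0.03·log₂(0.2935) = -0.0531
  (s,c): 0.54·log₂(1.3209) = 0.2168
Sum = 0.313 bits.

0.313 bits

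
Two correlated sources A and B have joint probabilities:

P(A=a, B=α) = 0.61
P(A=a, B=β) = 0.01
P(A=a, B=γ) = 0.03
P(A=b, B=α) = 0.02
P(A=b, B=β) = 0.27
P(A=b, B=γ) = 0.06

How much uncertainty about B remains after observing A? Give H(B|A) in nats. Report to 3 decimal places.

0.406 nats

Marginals: p(A) = (0.6500, 0.3500), p(B) = (0.6300, 0.2800, 0.0900).
H(B|A) = Σ p(A) · H(B|A=·).
  A=a: p=0.6500, H(B|A=a) = 0.2658
  A=b: p=0.3500, H(B|A=b) = 0.6661
Weighted sum = 0.406 nats.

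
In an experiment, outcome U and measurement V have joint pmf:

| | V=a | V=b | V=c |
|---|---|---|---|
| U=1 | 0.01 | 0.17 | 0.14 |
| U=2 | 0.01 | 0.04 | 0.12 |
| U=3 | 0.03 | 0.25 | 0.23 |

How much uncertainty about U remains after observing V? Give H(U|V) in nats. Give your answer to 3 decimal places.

Marginals: p(U) = (0.3200, 0.1700, 0.5100), p(V) = (0.0500, 0.4600, 0.4900).
H(U|V) = Σ p(V) · H(U|V=·).
  V=a: p=0.0500, H(U|V=a) = 0.9503
  V=b: p=0.4600, H(U|V=b) = 0.9116
  V=c: p=0.4900, H(U|V=c) = 1.0575
Weighted sum = 0.985 nats.

0.985 nats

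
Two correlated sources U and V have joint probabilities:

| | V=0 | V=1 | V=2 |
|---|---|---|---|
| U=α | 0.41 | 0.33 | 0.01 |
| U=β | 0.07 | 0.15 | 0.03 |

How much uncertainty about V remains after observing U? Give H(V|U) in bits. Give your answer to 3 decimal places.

1.141 bits

Chain rule: H(V|U) = H(U,V) − H(U).
Marginals: p(U) = (0.7500, 0.2500), p(V) = (0.4800, 0.4800, 0.0400).
H(U,V) = 1.9525 bits; H(U) = 0.8113 bits.
H(V|U) = 1.9525 − 0.8113 = 1.141 bits.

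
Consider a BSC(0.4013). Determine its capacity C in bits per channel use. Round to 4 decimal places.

Binary symmetric channel: C = 1 − h₂(ε) where h₂ is the binary entropy function.
h₂(0.4013) = −0.4013·log₂0.4013 − 0.5987·log₂0.5987 = 0.9717.
C = 1 − 0.9717 = 0.0283 bits per channel use.

0.0283 bits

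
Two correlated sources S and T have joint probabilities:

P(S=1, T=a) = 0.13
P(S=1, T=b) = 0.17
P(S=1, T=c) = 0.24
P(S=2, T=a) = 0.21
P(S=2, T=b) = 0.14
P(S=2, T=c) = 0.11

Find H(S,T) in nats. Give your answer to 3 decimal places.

1.755 nats

H(S,T) = −Σ p(x,y)·ln p(x,y) over all 6 cells.
  cell (1,a): −0.13·ln0.13 = 0.2652
  cell (1,b): −0.17·ln0.17 = 0.3012
  cell (1,c): −0.24·ln0.24 = 0.3425
  cell (2,a): −0.21·ln0.21 = 0.3277
  cell (2,b): −0.14·ln0.14 = 0.2753
  cell (2,c): −0.11·ln0.11 = 0.2428
Sum = 1.755 nats.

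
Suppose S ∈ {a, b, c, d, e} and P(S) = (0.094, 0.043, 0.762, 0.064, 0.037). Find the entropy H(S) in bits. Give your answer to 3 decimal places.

1.244 bits

H(S) = −Σ p·log₂ p.
  −(0.094)·log₂(0.094) = 0.3207
  −(0.043)·log₂(0.043) = 0.1952
  −(0.762)·log₂(0.762) = 0.2988
  −(0.064)·log₂(0.064) = 0.2538
  −(0.037)·log₂(0.037) = 0.1760
Sum: 0.3207 + 0.1952 + 0.2988 + 0.2538 + 0.1760 = 1.244 bits.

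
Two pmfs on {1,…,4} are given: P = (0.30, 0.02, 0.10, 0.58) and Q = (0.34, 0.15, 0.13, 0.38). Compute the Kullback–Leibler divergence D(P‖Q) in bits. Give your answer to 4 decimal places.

0.2037 bits

D(P‖Q) = Σ p·log₂(p/q).
  0.30·log₂(0.30/0.34) = -0.05417
  0.02·log₂(0.02/0.15) = -0.05814
  0.10·log₂(0.10/0.13) = -0.03785
  0.58·log₂(0.58/0.38) = 0.35383
D(P‖Q) = 0.2037 bits.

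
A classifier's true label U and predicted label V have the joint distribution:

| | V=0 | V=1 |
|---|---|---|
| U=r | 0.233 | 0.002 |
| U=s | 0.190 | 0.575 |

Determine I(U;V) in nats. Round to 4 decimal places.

Marginals: p(U) = (0.2350, 0.7650), p(V) = (0.4230, 0.5770).
I(U;V) = Σ p(x,y)·ln[p(x,y)/(p(x)p(y))].
  (r,0): 0.233·ln(2.3439) = 0.19848
  (r,1): 0.002·ln(0.0147) = -0.00843
  (s,0): 0.190·ln(0.5872) = -0.10117
  (s,1): 0.575·ln(1.3027) = 0.15203
Sum = 0.2409 nats.

0.2409 nats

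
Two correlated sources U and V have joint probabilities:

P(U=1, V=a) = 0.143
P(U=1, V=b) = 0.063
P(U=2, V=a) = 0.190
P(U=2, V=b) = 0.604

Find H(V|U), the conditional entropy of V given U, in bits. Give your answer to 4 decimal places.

0.8133 bits

Chain rule: H(V|U) = H(U,V) − H(U).
Marginals: p(U) = (0.2060, 0.7940), p(V) = (0.3330, 0.6670).
H(U,V) = 1.5471 bits; H(U) = 0.7338 bits.
H(V|U) = 1.5471 − 0.7338 = 0.8133 bits.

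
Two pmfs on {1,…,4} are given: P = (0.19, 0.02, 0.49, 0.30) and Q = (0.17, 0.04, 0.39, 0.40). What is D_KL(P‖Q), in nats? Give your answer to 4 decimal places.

0.0328 nats

D(P‖Q) = Σ p·ln(p/q).
  0.19·ln(0.19/0.17) = 0.02113
  0.02·ln(0.02/0.04) = -0.01386
  0.49·ln(0.49/0.39) = 0.11185
  0.30·ln(0.30/0.40) = -0.08630
D(P‖Q) = 0.0328 nats.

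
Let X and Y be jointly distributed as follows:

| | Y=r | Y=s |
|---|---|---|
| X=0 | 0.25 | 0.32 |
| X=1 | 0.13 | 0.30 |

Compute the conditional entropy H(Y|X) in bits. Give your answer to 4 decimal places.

Chain rule: H(Y|X) = H(X,Y) − H(X).
Marginals: p(X) = (0.5700, 0.4300), p(Y) = (0.3800, 0.6200).
H(X,Y) = 1.9298 bits; H(X) = 0.9858 bits.
H(Y|X) = 1.9298 − 0.9858 = 0.9440 bits.

0.9440 bits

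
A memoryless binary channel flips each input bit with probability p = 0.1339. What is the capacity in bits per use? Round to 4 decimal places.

0.4320 bits

Binary symmetric channel: C = 1 − h₂(ε) where h₂ is the binary entropy function.
h₂(0.1339) = −0.1339·log₂0.1339 − 0.8661·log₂0.8661 = 0.5680.
C = 1 − 0.5680 = 0.4320 bits per channel use.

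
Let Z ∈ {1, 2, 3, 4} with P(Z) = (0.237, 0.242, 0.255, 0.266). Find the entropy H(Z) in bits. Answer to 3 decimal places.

1.999 bits

H(Z) = −Σ p·log₂ p.
  −(0.237)·log₂(0.237) = 0.4923
  −(0.242)·log₂(0.242) = 0.4954
  −(0.255)·log₂(0.255) = 0.5027
  −(0.266)·log₂(0.266) = 0.5082
Sum: 0.4923 + 0.4954 + 0.5027 + 0.5082 = 1.999 bits.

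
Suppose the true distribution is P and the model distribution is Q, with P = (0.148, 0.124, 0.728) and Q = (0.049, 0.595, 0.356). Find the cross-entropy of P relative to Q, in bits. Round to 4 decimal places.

1.8216 bits

H(P,Q) = −Σ p·log₂ q.
  −0.148·log₂(0.049) = 0.64396
  −0.124·log₂(0.595) = 0.09288
  −0.728·log₂(0.356) = 1.08476
H(P,Q) = 1.8216 bits.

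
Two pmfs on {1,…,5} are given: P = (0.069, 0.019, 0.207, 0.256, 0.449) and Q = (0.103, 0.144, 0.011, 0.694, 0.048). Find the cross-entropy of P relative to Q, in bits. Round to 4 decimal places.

H(P,Q) = −Σ p·log₂ q.
  −0.069·log₂(0.103) = 0.22627
  −0.019·log₂(0.144) = 0.05312
  −0.207·log₂(0.011) = 1.34682
  −0.256·log₂(0.694) = 0.13491
  −0.449·log₂(0.048) = 1.96699
H(P,Q) = 3.7281 bits.

3.7281 bits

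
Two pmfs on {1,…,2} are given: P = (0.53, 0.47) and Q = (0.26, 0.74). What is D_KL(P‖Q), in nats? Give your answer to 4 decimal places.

D(P‖Q) = Σ p·ln(p/q).
  0.53·ln(0.53/0.26) = 0.37746
  0.47·ln(0.47/0.74) = -0.21334
D(P‖Q) = 0.1641 nats.

0.1641 nats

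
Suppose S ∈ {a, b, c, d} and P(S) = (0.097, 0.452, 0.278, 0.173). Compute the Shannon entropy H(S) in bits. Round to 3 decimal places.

1.796 bits

H(S) = −Σ p·log₂ p.
  −(0.097)·log₂(0.097) = 0.3265
  −(0.452)·log₂(0.452) = 0.5178
  −(0.278)·log₂(0.278) = 0.5134
  −(0.173)·log₂(0.173) = 0.4379
Sum: 0.3265 + 0.5178 + 0.5134 + 0.4379 = 1.796 bits.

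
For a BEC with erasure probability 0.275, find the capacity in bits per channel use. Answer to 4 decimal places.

Binary erasure channel: capacity C = 1 − ε.
C = 1 − 0.275 = 0.7250 bits per channel use.

0.7250 bits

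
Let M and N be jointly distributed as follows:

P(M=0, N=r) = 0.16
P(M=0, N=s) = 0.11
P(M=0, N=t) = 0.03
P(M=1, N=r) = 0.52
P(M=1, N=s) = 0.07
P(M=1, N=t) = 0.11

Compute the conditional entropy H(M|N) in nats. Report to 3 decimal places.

Chain rule: H(M|N) = H(M,N) − H(N).
Marginals: p(M) = (0.3000, 0.7000), p(N) = (0.6800, 0.1800, 0.1400).
H(M,N) = 1.4102 nats; H(N) = 0.8462 nats.
H(M|N) = 1.4102 − 0.8462 = 0.564 nats.

0.564 nats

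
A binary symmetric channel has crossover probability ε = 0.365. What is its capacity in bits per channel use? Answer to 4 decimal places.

Binary symmetric channel: C = 1 − h₂(ε) where h₂ is the binary entropy function.
h₂(0.365) = −0.365·log₂0.365 − 0.635·log₂0.635 = 0.9468.
C = 1 − 0.9468 = 0.0532 bits per channel use.

0.0532 bits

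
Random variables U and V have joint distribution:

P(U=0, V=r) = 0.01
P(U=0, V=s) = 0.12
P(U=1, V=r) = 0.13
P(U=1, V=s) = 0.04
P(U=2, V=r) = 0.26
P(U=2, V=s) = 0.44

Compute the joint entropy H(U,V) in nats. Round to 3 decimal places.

H(U,V) = −Σ p(x,y)·ln p(x,y) over all 6 cells.
  cell (0,r): −0.01·ln0.01 = 0.0461
  cell (0,s): −0.12·ln0.12 = 0.2544
  cell (1,r): −0.13·ln0.13 = 0.2652
  cell (1,s): −0.04·ln0.04 = 0.1288
  cell (2,r): −0.26·ln0.26 = 0.3502
  cell (2,s): −0.44·ln0.44 = 0.3612
Sum = 1.406 nats.

1.406 nats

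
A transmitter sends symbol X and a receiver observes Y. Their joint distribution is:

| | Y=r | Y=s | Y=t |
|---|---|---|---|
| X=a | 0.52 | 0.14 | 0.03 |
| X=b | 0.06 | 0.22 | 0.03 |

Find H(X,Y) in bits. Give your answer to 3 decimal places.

1.915 bits

H(X,Y) = −Σ p(x,y)·log₂ p(x,y) over all 6 cells.
  cell (a,r): −0.52·log₂0.52 = 0.4906
  cell (a,s): −0.14·log₂0.14 = 0.3971
  cell (a,t): −0.03·log₂0.03 = 0.1518
  cell (b,r): −0.06·log₂0.06 = 0.2435
  cell (b,s): −0.22·log₂0.22 = 0.4806
  cell (b,t): −0.03·log₂0.03 = 0.1518
Sum = 1.915 bits.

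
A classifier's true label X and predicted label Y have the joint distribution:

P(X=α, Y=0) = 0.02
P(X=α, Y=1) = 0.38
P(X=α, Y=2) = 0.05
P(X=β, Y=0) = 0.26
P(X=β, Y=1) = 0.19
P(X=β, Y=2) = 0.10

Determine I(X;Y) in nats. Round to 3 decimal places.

Marginals: p(X) = (0.4500, 0.5500), p(Y) = (0.2800, 0.5700, 0.1500).
I(X;Y) = H(X) + H(Y) − H(X,Y).
H(X) = 0.6881, H(Y) = 0.9614, H(X,Y) = 1.4917.
I(X;Y) = 0.6881 + 0.9614 − 1.4917 = 0.158 nats.

0.158 nats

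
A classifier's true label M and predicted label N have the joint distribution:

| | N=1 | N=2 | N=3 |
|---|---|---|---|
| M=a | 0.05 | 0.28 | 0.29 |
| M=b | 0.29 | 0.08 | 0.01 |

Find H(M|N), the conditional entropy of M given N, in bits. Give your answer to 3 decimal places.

Marginals: p(M) = (0.6200, 0.3800), p(N) = (0.3400, 0.3600, 0.3000).
H(M|N) = Σ p(N) · H(M|N=·).
  N=1: p=0.3400, H(M|N=1) = 0.6024
  N=2: p=0.3600, H(M|N=2) = 0.7642
  N=3: p=0.3000, H(M|N=3) = 0.2108
Weighted sum = 0.543 bits.

0.543 bits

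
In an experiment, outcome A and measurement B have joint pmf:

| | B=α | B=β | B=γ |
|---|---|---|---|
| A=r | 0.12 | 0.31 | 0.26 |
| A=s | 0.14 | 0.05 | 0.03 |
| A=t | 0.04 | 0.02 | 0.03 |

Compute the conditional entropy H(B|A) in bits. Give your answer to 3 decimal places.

1.449 bits

Chain rule: H(B|A) = H(A,B) − H(A).
Marginals: p(A) = (0.6900, 0.2200, 0.0900), p(B) = (0.3000, 0.3800, 0.3200).
H(A,B) = 2.6115 bits; H(A) = 1.1626 bits.
H(B|A) = 2.6115 − 1.1626 = 1.449 bits.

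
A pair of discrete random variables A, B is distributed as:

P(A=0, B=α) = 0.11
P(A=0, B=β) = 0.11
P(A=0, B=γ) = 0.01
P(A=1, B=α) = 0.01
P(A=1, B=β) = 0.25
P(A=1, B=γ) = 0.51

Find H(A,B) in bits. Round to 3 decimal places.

1.829 bits

H(A,B) = −Σ p(x,y)·log₂ p(x,y) over all 6 cells.
  cell (0,α): −0.11·log₂0.11 = 0.3503
  cell (0,β): −0.11·log₂0.11 = 0.3503
  cell (0,γ): −0.01·log₂0.01 = 0.0664
  cell (1,α): −0.01·log₂0.01 = 0.0664
  cell (1,β): −0.25·log₂0.25 = 0.5000
  cell (1,γ): −0.51·log₂0.51 = 0.4954
Sum = 1.829 bits.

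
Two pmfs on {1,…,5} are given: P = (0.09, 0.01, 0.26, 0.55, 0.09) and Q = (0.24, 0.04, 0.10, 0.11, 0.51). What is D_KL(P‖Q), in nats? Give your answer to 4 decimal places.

D(P‖Q) = Σ p·ln(p/q).
  0.09·ln(0.09/0.24) = -0.08827
  0.01·ln(0.01/0.04) = -0.01386
  0.26·ln(0.26/0.10) = 0.24843
  0.55·ln(0.55/0.11) = 0.88519
  0.09·ln(0.09/0.51) = -0.15611
D(P‖Q) = 0.8754 nats.

0.8754 nats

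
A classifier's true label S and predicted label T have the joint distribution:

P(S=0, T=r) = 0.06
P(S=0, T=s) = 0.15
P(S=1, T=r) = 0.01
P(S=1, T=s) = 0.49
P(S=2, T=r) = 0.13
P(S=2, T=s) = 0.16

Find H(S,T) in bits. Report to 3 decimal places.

2.030 bits

H(S,T) = −Σ p(x,y)·log₂ p(x,y) over all 6 cells.
  cell (0,r): −0.06·log₂0.06 = 0.2435
  cell (0,s): −0.15·log₂0.15 = 0.4105
  cell (1,r): −0.01·log₂0.01 = 0.0664
  cell (1,s): −0.49·log₂0.49 = 0.5043
  cell (2,r): −0.13·log₂0.13 = 0.3826
  cell (2,s): −0.16·log₂0.16 = 0.4230
Sum = 2.030 bits.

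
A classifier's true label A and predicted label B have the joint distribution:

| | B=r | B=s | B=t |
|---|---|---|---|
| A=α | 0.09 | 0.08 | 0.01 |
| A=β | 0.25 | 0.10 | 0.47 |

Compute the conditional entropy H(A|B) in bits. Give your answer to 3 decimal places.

0.532 bits

Marginals: p(A) = (0.1800, 0.8200), p(B) = (0.3400, 0.1800, 0.4800).
H(A|B) = Σ p(B) · H(A|B=·).
  B=r: p=0.3400, H(A|B=r) = 0.8338
  B=s: p=0.1800, H(A|B=s) = 0.9911
  B=t: p=0.4800, H(A|B=t) = 0.1461
Weighted sum = 0.532 bits.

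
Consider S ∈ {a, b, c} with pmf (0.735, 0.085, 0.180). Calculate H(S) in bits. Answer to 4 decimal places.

1.0741 bits

H(S) = −Σ p·log₂ p.
  −(0.735)·log₂(0.735) = 0.32648
  −(0.085)·log₂(0.085) = 0.30229
  −(0.180)·log₂(0.180) = 0.44531
Sum: 0.32648 + 0.30229 + 0.44531 = 1.0741 bits.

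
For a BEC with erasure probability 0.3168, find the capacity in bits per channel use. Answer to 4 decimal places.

0.6832 bits

Binary erasure channel: capacity C = 1 − ε.
C = 1 − 0.3168 = 0.6832 bits per channel use.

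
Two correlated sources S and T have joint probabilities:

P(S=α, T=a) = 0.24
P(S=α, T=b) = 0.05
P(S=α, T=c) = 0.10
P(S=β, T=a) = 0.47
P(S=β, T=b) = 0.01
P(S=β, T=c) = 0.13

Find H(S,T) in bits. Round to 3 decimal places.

2.003 bits

H(S,T) = −Σ p(x,y)·log₂ p(x,y) over all 6 cells.
  cell (α,a): −0.24·log₂0.24 = 0.4941
  cell (α,b): −0.05·log₂0.05 = 0.2161
  cell (α,c): −0.10·log₂0.10 = 0.3322
  cell (β,a): −0.47·log₂0.47 = 0.5120
  cell (β,b): −0.01·log₂0.01 = 0.0664
  cell (β,c): −0.13·log₂0.13 = 0.3826
Sum = 2.003 bits.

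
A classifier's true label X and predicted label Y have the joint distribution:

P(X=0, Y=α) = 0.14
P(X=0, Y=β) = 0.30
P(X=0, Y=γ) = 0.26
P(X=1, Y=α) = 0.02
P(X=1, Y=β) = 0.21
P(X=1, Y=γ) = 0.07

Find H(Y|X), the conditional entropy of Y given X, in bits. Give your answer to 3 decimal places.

1.396 bits

Chain rule: H(Y|X) = H(X,Y) − H(X).
Marginals: p(X) = (0.7000, 0.3000), p(Y) = (0.1600, 0.5100, 0.3300).
H(X,Y) = 2.2777 bits; H(X) = 0.8813 bits.
H(Y|X) = 2.2777 − 0.8813 = 1.396 bits.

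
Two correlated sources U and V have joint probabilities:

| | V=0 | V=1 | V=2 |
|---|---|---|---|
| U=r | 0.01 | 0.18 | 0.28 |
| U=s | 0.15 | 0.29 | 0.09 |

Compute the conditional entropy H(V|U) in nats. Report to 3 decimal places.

0.880 nats

Chain rule: H(V|U) = H(U,V) − H(U).
Marginals: p(U) = (0.4700, 0.5300), p(V) = (0.1600, 0.4700, 0.3700).
H(U,V) = 1.5714 nats; H(U) = 0.6913 nats.
H(V|U) = 1.5714 − 0.6913 = 0.880 nats.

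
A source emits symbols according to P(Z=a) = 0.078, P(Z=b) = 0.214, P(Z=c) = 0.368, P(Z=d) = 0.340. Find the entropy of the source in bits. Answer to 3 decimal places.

1.823 bits

H(Z) = −Σ p·log₂ p.
  −(0.078)·log₂(0.078) = 0.2871
  −(0.214)·log₂(0.214) = 0.4760
  −(0.368)·log₂(0.368) = 0.5307
  −(0.340)·log₂(0.340) = 0.5292
Sum: 0.2871 + 0.4760 + 0.5307 + 0.5292 = 1.823 bits.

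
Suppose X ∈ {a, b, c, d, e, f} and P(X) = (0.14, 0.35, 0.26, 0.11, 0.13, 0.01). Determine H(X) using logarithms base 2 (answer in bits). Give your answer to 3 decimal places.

2.232 bits

H(X) = −Σ p·log₂ p.
  −(0.14)·log₂(0.14) = 0.3971
  −(0.35)·log₂(0.35) = 0.5301
  −(0.26)·log₂(0.26) = 0.5053
  −(0.11)·log₂(0.11) = 0.3503
  −(0.13)·log₂(0.13) = 0.3826
  −(0.01)·log₂(0.01) = 0.0664
Sum: 0.3971 + 0.5301 + 0.5053 + 0.3503 + 0.3826 + 0.0664 = 2.232 bits.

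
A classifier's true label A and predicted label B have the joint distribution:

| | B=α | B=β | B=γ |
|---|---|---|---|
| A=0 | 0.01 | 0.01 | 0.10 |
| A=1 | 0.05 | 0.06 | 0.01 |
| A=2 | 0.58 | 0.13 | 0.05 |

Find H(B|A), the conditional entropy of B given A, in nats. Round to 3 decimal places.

Chain rule: H(B|A) = H(A,B) − H(A).
Marginals: p(A) = (0.1200, 0.1200, 0.7600), p(B) = (0.6400, 0.2000, 0.1600).
H(A,B) = 1.4180 nats; H(A) = 0.7174 nats.
H(B|A) = 1.4180 − 0.7174 = 0.701 nats.

0.701 nats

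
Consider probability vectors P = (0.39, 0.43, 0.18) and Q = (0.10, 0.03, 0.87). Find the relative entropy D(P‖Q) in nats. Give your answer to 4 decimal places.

1.3921 nats

D(P‖Q) = Σ p·ln(p/q).
  0.39·ln(0.39/0.10) = 0.53078
  0.43·ln(0.43/0.03) = 1.14491
  0.18·ln(0.18/0.87) = -0.28360
D(P‖Q) = 1.3921 nats.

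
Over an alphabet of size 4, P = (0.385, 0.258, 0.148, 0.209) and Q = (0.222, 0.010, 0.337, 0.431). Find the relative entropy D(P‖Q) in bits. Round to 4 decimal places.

D(P‖Q) = Σ p·log₂(p/q).
  0.385·log₂(0.385/0.222) = 0.30581
  0.258·log₂(0.258/0.010) = 1.20984
  0.148·log₂(0.148/0.337) = -0.17570
  0.209·log₂(0.209/0.431) = -0.21823
D(P‖Q) = 1.1217 bits.

1.1217 bits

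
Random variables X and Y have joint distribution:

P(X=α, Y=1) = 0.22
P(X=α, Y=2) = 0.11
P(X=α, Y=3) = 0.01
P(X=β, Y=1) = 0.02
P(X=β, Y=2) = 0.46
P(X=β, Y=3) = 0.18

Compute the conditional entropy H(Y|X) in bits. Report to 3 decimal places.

Marginals: p(X) = (0.3400, 0.6600), p(Y) = (0.2400, 0.5700, 0.1900).
H(Y|X) = Σ p(X) · H(Y|X=·).
  X=α: p=0.3400, H(Y|X=α) = 1.0827
  X=β: p=0.6600, H(Y|X=β) = 1.0271
Weighted sum = 1.046 bits.

1.046 bits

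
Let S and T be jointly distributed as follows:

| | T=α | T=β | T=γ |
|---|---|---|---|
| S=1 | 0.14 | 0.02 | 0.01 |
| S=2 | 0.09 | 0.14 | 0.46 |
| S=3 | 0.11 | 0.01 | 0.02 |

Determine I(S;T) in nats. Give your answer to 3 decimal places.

Marginals: p(S) = (0.1700, 0.6900, 0.1400), p(T) = (0.3400, 0.1700, 0.4900).
I(S;T) = Σ p(x,y)·ln[p(x,y)/(p(x)p(y))].
  (1,α): 0.14·ln(2.4221) = 0.1239
  (1,β): 0.02·ln(0.6920) = -0.0074
  (1,γ): 0.01·ln(0.1200) = -0.0212
  (2,α): 0.09·ln(0.3836) = -0.0862
  (2,β): 0.14·ln(1.1935) = 0.0248
  (2,γ): 0.46·ln(1.3605) = 0.1416
  (3,α): 0.11·ln(2.3109) = 0.0921
  (3,β): 0.01·ln(0.4202) = -0.0087
  (3,γ): 0.02·ln(0.2915) = -0.0247
Sum = 0.234 nats.

0.234 nats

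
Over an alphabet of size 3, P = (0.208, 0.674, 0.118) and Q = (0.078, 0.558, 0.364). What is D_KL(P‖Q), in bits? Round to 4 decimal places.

D(P‖Q) = Σ p·log₂(p/q).
  0.208·log₂(0.208/0.078) = 0.29433
  0.674·log₂(0.674/0.558) = 0.18365
  0.118·log₂(0.118/0.364) = -0.19177
D(P‖Q) = 0.2862 bits.

0.2862 bits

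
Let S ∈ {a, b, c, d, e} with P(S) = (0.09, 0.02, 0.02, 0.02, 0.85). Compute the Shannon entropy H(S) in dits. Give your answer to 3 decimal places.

H(S) = −Σ p·log₁₀ p.
  −(0.09)·log₁₀(0.09) = 0.0941
  −(0.02)·log₁₀(0.02) = 0.0340
  −(0.02)·log₁₀(0.02) = 0.0340
  −(0.02)·log₁₀(0.02) = 0.0340
  −(0.85)·log₁₀(0.85) = 0.0600
Sum: 0.0941 + 0.0340 + 0.0340 + 0.0340 + 0.0600 = 0.256 dits.

0.256 dits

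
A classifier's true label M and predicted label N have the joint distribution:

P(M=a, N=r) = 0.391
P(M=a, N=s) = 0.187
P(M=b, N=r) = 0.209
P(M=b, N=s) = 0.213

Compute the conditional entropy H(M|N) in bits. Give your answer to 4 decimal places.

0.9583 bits

Chain rule: H(M|N) = H(M,N) − H(N).
Marginals: p(M) = (0.5780, 0.4220), p(N) = (0.6000, 0.4000).
H(M,N) = 1.9293 bits; H(N) = 0.9710 bits.
H(M|N) = 1.9293 − 0.9710 = 0.9583 bits.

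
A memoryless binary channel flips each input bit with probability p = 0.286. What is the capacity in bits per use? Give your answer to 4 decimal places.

Binary symmetric channel: C = 1 − h₂(ε) where h₂ is the binary entropy function.
h₂(0.286) = −0.286·log₂0.286 − 0.714·log₂0.714 = 0.8635.
C = 1 − 0.8635 = 0.1365 bits per channel use.

0.1365 bits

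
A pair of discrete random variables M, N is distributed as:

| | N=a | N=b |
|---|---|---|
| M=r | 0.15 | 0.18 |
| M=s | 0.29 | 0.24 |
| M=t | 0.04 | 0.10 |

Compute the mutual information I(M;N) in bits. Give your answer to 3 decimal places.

0.023 bits

Marginals: p(M) = (0.3300, 0.5300, 0.1400), p(N) = (0.4800, 0.5200).
I(M;N) = H(M) + H(N) − H(M,N).
H(M) = 1.4104, H(N) = 0.9988, H(M,N) = 2.3858.
I(M;N) = 1.4104 + 0.9988 − 2.3858 = 0.023 bits.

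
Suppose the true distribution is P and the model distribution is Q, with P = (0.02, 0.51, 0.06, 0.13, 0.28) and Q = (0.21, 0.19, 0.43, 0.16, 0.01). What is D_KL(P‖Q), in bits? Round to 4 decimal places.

D(P‖Q) = Σ p·log₂(p/q).
  0.02·log₂(0.02/0.21) = -0.06785
  0.51·log₂(0.51/0.19) = 0.72649
  0.06·log₂(0.06/0.43) = -0.17048
  0.13·log₂(0.13/0.16) = -0.03894
  0.28·log₂(0.28/0.01) = 1.34606
D(P‖Q) = 1.7953 bits.

1.7953 bits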